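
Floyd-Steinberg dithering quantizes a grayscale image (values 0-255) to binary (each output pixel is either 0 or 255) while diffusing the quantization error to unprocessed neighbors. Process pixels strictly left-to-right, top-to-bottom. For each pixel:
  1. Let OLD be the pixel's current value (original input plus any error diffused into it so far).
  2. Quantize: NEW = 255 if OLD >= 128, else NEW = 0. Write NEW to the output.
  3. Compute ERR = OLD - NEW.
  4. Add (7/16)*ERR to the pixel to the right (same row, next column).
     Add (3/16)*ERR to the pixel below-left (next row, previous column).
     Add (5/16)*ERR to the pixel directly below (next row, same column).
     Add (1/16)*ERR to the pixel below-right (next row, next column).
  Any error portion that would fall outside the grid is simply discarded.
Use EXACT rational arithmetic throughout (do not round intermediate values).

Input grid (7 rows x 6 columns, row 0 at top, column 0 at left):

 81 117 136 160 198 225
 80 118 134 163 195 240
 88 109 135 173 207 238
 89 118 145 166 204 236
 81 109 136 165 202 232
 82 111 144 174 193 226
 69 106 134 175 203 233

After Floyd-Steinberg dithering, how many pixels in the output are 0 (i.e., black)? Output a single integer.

(0,0): OLD=81 → NEW=0, ERR=81
(0,1): OLD=2439/16 → NEW=255, ERR=-1641/16
(0,2): OLD=23329/256 → NEW=0, ERR=23329/256
(0,3): OLD=818663/4096 → NEW=255, ERR=-225817/4096
(0,4): OLD=11395409/65536 → NEW=255, ERR=-5316271/65536
(0,5): OLD=198715703/1048576 → NEW=255, ERR=-68671177/1048576
(1,0): OLD=22037/256 → NEW=0, ERR=22037/256
(1,1): OLD=298515/2048 → NEW=255, ERR=-223725/2048
(1,2): OLD=6418447/65536 → NEW=0, ERR=6418447/65536
(1,3): OLD=46951267/262144 → NEW=255, ERR=-19895453/262144
(1,4): OLD=2025360073/16777216 → NEW=0, ERR=2025360073/16777216
(1,5): OLD=71747370415/268435456 → NEW=255, ERR=3296329135/268435456
(2,0): OLD=3093889/32768 → NEW=0, ERR=3093889/32768
(2,1): OLD=146710043/1048576 → NEW=255, ERR=-120676837/1048576
(2,2): OLD=1580369425/16777216 → NEW=0, ERR=1580369425/16777216
(2,3): OLD=29427288777/134217728 → NEW=255, ERR=-4798231863/134217728
(2,4): OLD=973427833563/4294967296 → NEW=255, ERR=-121788826917/4294967296
(2,5): OLD=16284912184237/68719476736 → NEW=255, ERR=-1238554383443/68719476736
(3,0): OLD=1626163953/16777216 → NEW=0, ERR=1626163953/16777216
(3,1): OLD=19864781981/134217728 → NEW=255, ERR=-14360738659/134217728
(3,2): OLD=122116702311/1073741824 → NEW=0, ERR=122116702311/1073741824
(3,3): OLD=14098191796853/68719476736 → NEW=255, ERR=-3425274770827/68719476736
(3,4): OLD=92203992326485/549755813888 → NEW=255, ERR=-47983740214955/549755813888
(3,5): OLD=1674860626553307/8796093022208 → NEW=255, ERR=-568143094109733/8796093022208
(4,0): OLD=195910517631/2147483648 → NEW=0, ERR=195910517631/2147483648
(4,1): OLD=4908575212659/34359738368 → NEW=255, ERR=-3853158071181/34359738368
(4,2): OLD=117038190614633/1099511627776 → NEW=0, ERR=117038190614633/1099511627776
(4,3): OLD=3285101111841645/17592186044416 → NEW=255, ERR=-1200906329484435/17592186044416
(4,4): OLD=36488473648778557/281474976710656 → NEW=255, ERR=-35287645412438723/281474976710656
(4,5): OLD=682351025615269771/4503599627370496 → NEW=255, ERR=-466066879364206709/4503599627370496
(5,0): OLD=49193343935753/549755813888 → NEW=0, ERR=49193343935753/549755813888
(5,1): OLD=2476354931512729/17592186044416 → NEW=255, ERR=-2009652509813351/17592186044416
(5,2): OLD=15126174202956835/140737488355328 → NEW=0, ERR=15126174202956835/140737488355328
(5,3): OLD=823419108205137073/4503599627370496 → NEW=255, ERR=-324998796774339407/4503599627370496
(5,4): OLD=887934972557997809/9007199254740992 → NEW=0, ERR=887934972557997809/9007199254740992
(5,5): OLD=32995703866209305509/144115188075855872 → NEW=255, ERR=-3753669093133941851/144115188075855872
(6,0): OLD=21263750893315691/281474976710656 → NEW=0, ERR=21263750893315691/281474976710656
(6,1): OLD=581399653282260879/4503599627370496 → NEW=255, ERR=-567018251697215601/4503599627370496
(6,2): OLD=1654327569709922935/18014398509481984 → NEW=0, ERR=1654327569709922935/18014398509481984
(6,3): OLD=62784393012358689339/288230376151711744 → NEW=255, ERR=-10714352906327805381/288230376151711744
(6,4): OLD=959919449453383383131/4611686018427387904 → NEW=255, ERR=-216060485245600532389/4611686018427387904
(6,5): OLD=15533977731026362561437/73786976294838206464 → NEW=255, ERR=-3281701224157380086883/73786976294838206464
Output grid:
  Row 0: .#.###  (2 black, running=2)
  Row 1: .#.#.#  (3 black, running=5)
  Row 2: .#.###  (2 black, running=7)
  Row 3: .#.###  (2 black, running=9)
  Row 4: .#.###  (2 black, running=11)
  Row 5: .#.#.#  (3 black, running=14)
  Row 6: .#.###  (2 black, running=16)

Answer: 16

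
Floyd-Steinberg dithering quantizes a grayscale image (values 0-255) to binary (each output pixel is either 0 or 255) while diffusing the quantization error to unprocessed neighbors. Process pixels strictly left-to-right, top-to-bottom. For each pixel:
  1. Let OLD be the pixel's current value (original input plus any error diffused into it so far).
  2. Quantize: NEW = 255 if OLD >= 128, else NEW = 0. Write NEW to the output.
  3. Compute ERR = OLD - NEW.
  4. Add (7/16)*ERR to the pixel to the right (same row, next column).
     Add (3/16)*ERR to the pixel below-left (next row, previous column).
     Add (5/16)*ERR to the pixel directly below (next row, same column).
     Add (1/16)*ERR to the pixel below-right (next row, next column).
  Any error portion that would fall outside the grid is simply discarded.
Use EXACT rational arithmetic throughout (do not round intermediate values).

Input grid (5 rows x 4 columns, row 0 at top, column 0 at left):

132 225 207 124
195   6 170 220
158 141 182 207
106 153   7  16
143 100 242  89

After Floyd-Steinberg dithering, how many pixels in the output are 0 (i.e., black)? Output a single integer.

Answer: 9

Derivation:
(0,0): OLD=132 → NEW=255, ERR=-123
(0,1): OLD=2739/16 → NEW=255, ERR=-1341/16
(0,2): OLD=43605/256 → NEW=255, ERR=-21675/256
(0,3): OLD=356179/4096 → NEW=0, ERR=356179/4096
(1,0): OLD=36057/256 → NEW=255, ERR=-29223/256
(1,1): OLD=-191889/2048 → NEW=0, ERR=-191889/2048
(1,2): OLD=7445915/65536 → NEW=0, ERR=7445915/65536
(1,3): OLD=305753645/1048576 → NEW=255, ERR=38366765/1048576
(2,0): OLD=3432757/32768 → NEW=0, ERR=3432757/32768
(2,1): OLD=180062231/1048576 → NEW=255, ERR=-87324649/1048576
(2,2): OLD=381838387/2097152 → NEW=255, ERR=-152935373/2097152
(2,3): OLD=6497156743/33554432 → NEW=255, ERR=-2059223417/33554432
(3,0): OLD=2065652069/16777216 → NEW=0, ERR=2065652069/16777216
(3,1): OLD=46631339963/268435456 → NEW=255, ERR=-21819701317/268435456
(3,2): OLD=-292328249019/4294967296 → NEW=0, ERR=-292328249019/4294967296
(3,3): OLD=-2577900746141/68719476736 → NEW=0, ERR=-2577900746141/68719476736
(4,0): OLD=713973384897/4294967296 → NEW=255, ERR=-381243275583/4294967296
(4,1): OLD=1054745410883/34359738368 → NEW=0, ERR=1054745410883/34359738368
(4,2): OLD=244142443977059/1099511627776 → NEW=255, ERR=-36233021105821/1099511627776
(4,3): OLD=1031005318772133/17592186044416 → NEW=0, ERR=1031005318772133/17592186044416
Output grid:
  Row 0: ###.  (1 black, running=1)
  Row 1: #..#  (2 black, running=3)
  Row 2: .###  (1 black, running=4)
  Row 3: .#..  (3 black, running=7)
  Row 4: #.#.  (2 black, running=9)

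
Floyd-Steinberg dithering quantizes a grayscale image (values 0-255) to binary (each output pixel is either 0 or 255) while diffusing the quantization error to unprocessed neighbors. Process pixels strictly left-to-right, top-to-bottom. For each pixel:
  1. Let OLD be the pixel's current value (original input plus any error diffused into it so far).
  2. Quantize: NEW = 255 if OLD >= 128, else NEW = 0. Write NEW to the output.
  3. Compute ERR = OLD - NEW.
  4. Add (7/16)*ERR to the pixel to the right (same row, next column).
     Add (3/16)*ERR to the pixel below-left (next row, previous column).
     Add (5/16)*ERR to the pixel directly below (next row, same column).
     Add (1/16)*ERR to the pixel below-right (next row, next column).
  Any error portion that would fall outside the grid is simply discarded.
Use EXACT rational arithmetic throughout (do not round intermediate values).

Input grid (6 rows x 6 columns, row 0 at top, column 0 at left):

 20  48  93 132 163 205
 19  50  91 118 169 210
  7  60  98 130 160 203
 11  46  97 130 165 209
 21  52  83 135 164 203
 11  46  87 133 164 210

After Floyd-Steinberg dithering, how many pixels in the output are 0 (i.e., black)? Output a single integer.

(0,0): OLD=20 → NEW=0, ERR=20
(0,1): OLD=227/4 → NEW=0, ERR=227/4
(0,2): OLD=7541/64 → NEW=0, ERR=7541/64
(0,3): OLD=187955/1024 → NEW=255, ERR=-73165/1024
(0,4): OLD=2158437/16384 → NEW=255, ERR=-2019483/16384
(0,5): OLD=39603139/262144 → NEW=255, ERR=-27243581/262144
(1,0): OLD=2297/64 → NEW=0, ERR=2297/64
(1,1): OLD=54671/512 → NEW=0, ERR=54671/512
(1,2): OLD=2698235/16384 → NEW=255, ERR=-1479685/16384
(1,3): OLD=2648511/65536 → NEW=0, ERR=2648511/65536
(1,4): OLD=520976061/4194304 → NEW=0, ERR=520976061/4194304
(1,5): OLD=15043219739/67108864 → NEW=255, ERR=-2069540581/67108864
(2,0): OLD=313237/8192 → NEW=0, ERR=313237/8192
(2,1): OLD=25010295/262144 → NEW=0, ERR=25010295/262144
(2,2): OLD=527512741/4194304 → NEW=0, ERR=527512741/4194304
(2,3): OLD=7224196925/33554432 → NEW=255, ERR=-1332183235/33554432
(2,4): OLD=191329664951/1073741824 → NEW=255, ERR=-82474500169/1073741824
(2,5): OLD=2877998568305/17179869184 → NEW=255, ERR=-1502868073615/17179869184
(3,0): OLD=171286149/4194304 → NEW=0, ERR=171286149/4194304
(3,1): OLD=4014874977/33554432 → NEW=0, ERR=4014874977/33554432
(3,2): OLD=50242940499/268435456 → NEW=255, ERR=-18208100781/268435456
(3,3): OLD=1398026615641/17179869184 → NEW=0, ERR=1398026615641/17179869184
(3,4): OLD=21676199452281/137438953472 → NEW=255, ERR=-13370733683079/137438953472
(3,5): OLD=295329265662583/2199023255552 → NEW=255, ERR=-265421664503177/2199023255552
(4,0): OLD=30170360043/536870912 → NEW=0, ERR=30170360043/536870912
(4,1): OLD=891735139631/8589934592 → NEW=0, ERR=891735139631/8589934592
(4,2): OLD=35722261816413/274877906944 → NEW=255, ERR=-34371604454307/274877906944
(4,3): OLD=366107679771953/4398046511104 → NEW=0, ERR=366107679771953/4398046511104
(4,4): OLD=10729275240832961/70368744177664 → NEW=255, ERR=-7214754524471359/70368744177664
(4,5): OLD=128741117451508391/1125899906842624 → NEW=0, ERR=128741117451508391/1125899906842624
(5,0): OLD=6600662710525/137438953472 → NEW=0, ERR=6600662710525/137438953472
(5,1): OLD=349729450778189/4398046511104 → NEW=0, ERR=349729450778189/4398046511104
(5,2): OLD=3687674986683231/35184372088832 → NEW=0, ERR=3687674986683231/35184372088832
(5,3): OLD=200217357491673797/1125899906842624 → NEW=255, ERR=-86887118753195323/1125899906842624
(5,4): OLD=281114760087639317/2251799813685248 → NEW=0, ERR=281114760087639317/2251799813685248
(5,5): OLD=10590389724327908921/36028797018963968 → NEW=255, ERR=1403046484492097081/36028797018963968
Output grid:
  Row 0: ...###  (3 black, running=3)
  Row 1: ..#..#  (4 black, running=7)
  Row 2: ...###  (3 black, running=10)
  Row 3: ..#.##  (3 black, running=13)
  Row 4: ..#.#.  (4 black, running=17)
  Row 5: ...#.#  (4 black, running=21)

Answer: 21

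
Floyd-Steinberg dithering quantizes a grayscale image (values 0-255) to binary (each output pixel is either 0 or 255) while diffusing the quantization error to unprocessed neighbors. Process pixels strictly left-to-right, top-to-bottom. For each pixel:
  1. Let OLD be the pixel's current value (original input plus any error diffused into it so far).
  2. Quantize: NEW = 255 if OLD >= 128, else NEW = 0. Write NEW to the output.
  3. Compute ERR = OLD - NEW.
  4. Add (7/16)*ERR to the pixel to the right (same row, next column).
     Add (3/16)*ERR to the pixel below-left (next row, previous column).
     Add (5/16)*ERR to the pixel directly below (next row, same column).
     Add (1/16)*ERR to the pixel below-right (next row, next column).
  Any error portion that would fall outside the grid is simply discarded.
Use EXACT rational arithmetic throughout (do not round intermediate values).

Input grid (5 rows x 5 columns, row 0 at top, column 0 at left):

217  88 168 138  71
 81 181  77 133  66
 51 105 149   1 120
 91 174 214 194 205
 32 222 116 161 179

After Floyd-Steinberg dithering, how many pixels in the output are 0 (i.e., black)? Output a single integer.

(0,0): OLD=217 → NEW=255, ERR=-38
(0,1): OLD=571/8 → NEW=0, ERR=571/8
(0,2): OLD=25501/128 → NEW=255, ERR=-7139/128
(0,3): OLD=232651/2048 → NEW=0, ERR=232651/2048
(0,4): OLD=3955085/32768 → NEW=0, ERR=3955085/32768
(1,0): OLD=10561/128 → NEW=0, ERR=10561/128
(1,1): OLD=232007/1024 → NEW=255, ERR=-29113/1024
(1,2): OLD=2388563/32768 → NEW=0, ERR=2388563/32768
(1,3): OLD=28774999/131072 → NEW=255, ERR=-4648361/131072
(1,4): OLD=199864869/2097152 → NEW=0, ERR=199864869/2097152
(2,0): OLD=1170685/16384 → NEW=0, ERR=1170685/16384
(2,1): OLD=76651055/524288 → NEW=255, ERR=-57042385/524288
(2,2): OLD=971004749/8388608 → NEW=0, ERR=971004749/8388608
(2,3): OLD=8453626007/134217728 → NEW=0, ERR=8453626007/134217728
(2,4): OLD=376070256225/2147483648 → NEW=255, ERR=-171538074015/2147483648
(3,0): OLD=779545773/8388608 → NEW=0, ERR=779545773/8388608
(3,1): OLD=13879859625/67108864 → NEW=255, ERR=-3232900695/67108864
(3,2): OLD=502739298323/2147483648 → NEW=255, ERR=-44869031917/2147483648
(3,3): OLD=845244886779/4294967296 → NEW=255, ERR=-249971773701/4294967296
(3,4): OLD=10892825607047/68719476736 → NEW=255, ERR=-6630640960633/68719476736
(4,0): OLD=55842867203/1073741824 → NEW=0, ERR=55842867203/1073741824
(4,1): OLD=7957354569475/34359738368 → NEW=255, ERR=-804378714365/34359738368
(4,2): OLD=46896933132429/549755813888 → NEW=0, ERR=46896933132429/549755813888
(4,3): OLD=1413845718107907/8796093022208 → NEW=255, ERR=-829158002555133/8796093022208
(4,4): OLD=14632351990373013/140737488355328 → NEW=0, ERR=14632351990373013/140737488355328
Output grid:
  Row 0: #.#..  (3 black, running=3)
  Row 1: .#.#.  (3 black, running=6)
  Row 2: .#..#  (3 black, running=9)
  Row 3: .####  (1 black, running=10)
  Row 4: .#.#.  (3 black, running=13)

Answer: 13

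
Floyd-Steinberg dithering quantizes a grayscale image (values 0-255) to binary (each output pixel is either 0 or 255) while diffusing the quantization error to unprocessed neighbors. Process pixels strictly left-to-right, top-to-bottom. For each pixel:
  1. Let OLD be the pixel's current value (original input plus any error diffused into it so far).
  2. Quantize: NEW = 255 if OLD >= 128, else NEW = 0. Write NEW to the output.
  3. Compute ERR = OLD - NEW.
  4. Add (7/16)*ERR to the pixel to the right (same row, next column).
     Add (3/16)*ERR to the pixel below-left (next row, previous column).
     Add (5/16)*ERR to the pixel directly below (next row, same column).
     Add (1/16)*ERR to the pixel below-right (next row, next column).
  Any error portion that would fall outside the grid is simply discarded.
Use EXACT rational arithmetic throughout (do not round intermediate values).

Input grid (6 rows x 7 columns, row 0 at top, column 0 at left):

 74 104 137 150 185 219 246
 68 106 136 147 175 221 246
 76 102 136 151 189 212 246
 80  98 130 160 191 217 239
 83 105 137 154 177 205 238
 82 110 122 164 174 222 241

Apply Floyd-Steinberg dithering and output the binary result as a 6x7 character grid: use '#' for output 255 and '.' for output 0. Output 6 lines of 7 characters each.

Answer: .#.####
..#.###
.#.#.##
.#.####
.#.#.##
.#.####

Derivation:
(0,0): OLD=74 → NEW=0, ERR=74
(0,1): OLD=1091/8 → NEW=255, ERR=-949/8
(0,2): OLD=10893/128 → NEW=0, ERR=10893/128
(0,3): OLD=383451/2048 → NEW=255, ERR=-138789/2048
(0,4): OLD=5090557/32768 → NEW=255, ERR=-3265283/32768
(0,5): OLD=91962091/524288 → NEW=255, ERR=-41731349/524288
(0,6): OLD=1771478125/8388608 → NEW=255, ERR=-367616915/8388608
(1,0): OLD=8817/128 → NEW=0, ERR=8817/128
(1,1): OLD=122519/1024 → NEW=0, ERR=122519/1024
(1,2): OLD=6383843/32768 → NEW=255, ERR=-1971997/32768
(1,3): OLD=11288999/131072 → NEW=0, ERR=11288999/131072
(1,4): OLD=1362151701/8388608 → NEW=255, ERR=-776943339/8388608
(1,5): OLD=9473121701/67108864 → NEW=255, ERR=-7639638619/67108864
(1,6): OLD=190616729099/1073741824 → NEW=255, ERR=-83187436021/1073741824
(2,0): OLD=1965421/16384 → NEW=0, ERR=1965421/16384
(2,1): OLD=96937471/524288 → NEW=255, ERR=-36755969/524288
(2,2): OLD=923996861/8388608 → NEW=0, ERR=923996861/8388608
(2,3): OLD=13755836693/67108864 → NEW=255, ERR=-3356923627/67108864
(2,4): OLD=65611028709/536870912 → NEW=0, ERR=65611028709/536870912
(2,5): OLD=3600504523959/17179869184 → NEW=255, ERR=-780362117961/17179869184
(2,6): OLD=53546687914353/274877906944 → NEW=255, ERR=-16547178356367/274877906944
(3,0): OLD=875288093/8388608 → NEW=0, ERR=875288093/8388608
(3,1): OLD=10059081305/67108864 → NEW=255, ERR=-7053679015/67108864
(3,2): OLD=56197511771/536870912 → NEW=0, ERR=56197511771/536870912
(3,3): OLD=472366014317/2147483648 → NEW=255, ERR=-75242315923/2147483648
(3,4): OLD=55585416325661/274877906944 → NEW=255, ERR=-14508449945059/274877906944
(3,5): OLD=387169642743591/2199023255552 → NEW=255, ERR=-173581287422169/2199023255552
(3,6): OLD=6432222431921977/35184372088832 → NEW=255, ERR=-2539792450730183/35184372088832
(4,0): OLD=102971058067/1073741824 → NEW=0, ERR=102971058067/1073741824
(4,1): OLD=2409611296119/17179869184 → NEW=255, ERR=-1971255345801/17179869184
(4,2): OLD=29239530304089/274877906944 → NEW=0, ERR=29239530304089/274877906944
(4,3): OLD=409534284419747/2199023255552 → NEW=255, ERR=-151216645746013/2199023255552
(4,4): OLD=1995493673963577/17592186044416 → NEW=0, ERR=1995493673963577/17592186044416
(4,5): OLD=119978689947927417/562949953421312 → NEW=255, ERR=-23573548174507143/562949953421312
(4,6): OLD=1731078379768316191/9007199254740992 → NEW=255, ERR=-565757430190636769/9007199254740992
(5,0): OLD=24863906977365/274877906944 → NEW=0, ERR=24863906977365/274877906944
(5,1): OLD=307105609588167/2199023255552 → NEW=255, ERR=-253645320577593/2199023255552
(5,2): OLD=1490293370728673/17592186044416 → NEW=0, ERR=1490293370728673/17592186044416
(5,3): OLD=29201547453580101/140737488355328 → NEW=255, ERR=-6686512077028539/140737488355328
(5,4): OLD=1589877214167805079/9007199254740992 → NEW=255, ERR=-706958595791147881/9007199254740992
(5,5): OLD=12241699099419419047/72057594037927936 → NEW=255, ERR=-6132987380252204633/72057594037927936
(5,6): OLD=209275459574522303721/1152921504606846976 → NEW=255, ERR=-84719524100223675159/1152921504606846976
Row 0: .#.####
Row 1: ..#.###
Row 2: .#.#.##
Row 3: .#.####
Row 4: .#.#.##
Row 5: .#.####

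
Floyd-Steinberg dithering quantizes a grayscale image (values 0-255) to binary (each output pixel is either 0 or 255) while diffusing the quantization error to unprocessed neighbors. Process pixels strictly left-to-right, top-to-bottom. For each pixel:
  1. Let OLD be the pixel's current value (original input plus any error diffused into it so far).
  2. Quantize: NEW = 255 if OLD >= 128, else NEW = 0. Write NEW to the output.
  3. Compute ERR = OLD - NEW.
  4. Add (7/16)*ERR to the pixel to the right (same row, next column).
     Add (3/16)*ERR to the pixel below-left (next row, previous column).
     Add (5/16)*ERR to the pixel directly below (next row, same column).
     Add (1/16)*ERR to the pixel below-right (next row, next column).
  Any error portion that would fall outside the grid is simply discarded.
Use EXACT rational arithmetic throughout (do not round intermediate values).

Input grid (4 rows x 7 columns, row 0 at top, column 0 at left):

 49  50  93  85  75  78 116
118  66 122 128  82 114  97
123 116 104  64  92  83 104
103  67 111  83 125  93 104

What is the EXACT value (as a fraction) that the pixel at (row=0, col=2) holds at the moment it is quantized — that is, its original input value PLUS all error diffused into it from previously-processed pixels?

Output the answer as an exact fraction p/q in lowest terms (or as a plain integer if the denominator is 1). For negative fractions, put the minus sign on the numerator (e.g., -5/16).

(0,0): OLD=49 → NEW=0, ERR=49
(0,1): OLD=1143/16 → NEW=0, ERR=1143/16
(0,2): OLD=31809/256 → NEW=0, ERR=31809/256
Target (0,2): original=93, with diffused error = 31809/256

Answer: 31809/256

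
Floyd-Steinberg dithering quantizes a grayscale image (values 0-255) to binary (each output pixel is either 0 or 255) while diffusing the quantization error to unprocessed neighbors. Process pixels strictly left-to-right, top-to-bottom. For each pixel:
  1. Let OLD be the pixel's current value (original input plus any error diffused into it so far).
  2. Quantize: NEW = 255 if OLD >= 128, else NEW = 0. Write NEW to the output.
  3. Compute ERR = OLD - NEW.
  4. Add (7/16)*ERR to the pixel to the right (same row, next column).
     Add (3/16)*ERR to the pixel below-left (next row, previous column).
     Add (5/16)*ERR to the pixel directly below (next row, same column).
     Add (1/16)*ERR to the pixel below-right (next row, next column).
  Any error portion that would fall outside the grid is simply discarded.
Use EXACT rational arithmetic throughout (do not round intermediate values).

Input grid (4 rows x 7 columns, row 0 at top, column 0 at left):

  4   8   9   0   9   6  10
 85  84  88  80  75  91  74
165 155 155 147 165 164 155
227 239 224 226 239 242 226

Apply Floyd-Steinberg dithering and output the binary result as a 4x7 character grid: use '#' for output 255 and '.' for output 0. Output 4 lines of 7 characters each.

(0,0): OLD=4 → NEW=0, ERR=4
(0,1): OLD=39/4 → NEW=0, ERR=39/4
(0,2): OLD=849/64 → NEW=0, ERR=849/64
(0,3): OLD=5943/1024 → NEW=0, ERR=5943/1024
(0,4): OLD=189057/16384 → NEW=0, ERR=189057/16384
(0,5): OLD=2896263/262144 → NEW=0, ERR=2896263/262144
(0,6): OLD=62216881/4194304 → NEW=0, ERR=62216881/4194304
(1,0): OLD=5637/64 → NEW=0, ERR=5637/64
(1,1): OLD=65699/512 → NEW=255, ERR=-64861/512
(1,2): OLD=629471/16384 → NEW=0, ERR=629471/16384
(1,3): OLD=6659443/65536 → NEW=0, ERR=6659443/65536
(1,4): OLD=526371961/4194304 → NEW=0, ERR=526371961/4194304
(1,5): OLD=5129130313/33554432 → NEW=255, ERR=-3427249847/33554432
(1,6): OLD=18597095463/536870912 → NEW=0, ERR=18597095463/536870912
(2,0): OLD=1382577/8192 → NEW=255, ERR=-706383/8192
(2,1): OLD=23696683/262144 → NEW=0, ERR=23696683/262144
(2,2): OLD=913056065/4194304 → NEW=255, ERR=-156491455/4194304
(2,3): OLD=6320422521/33554432 → NEW=255, ERR=-2235957639/33554432
(2,4): OLD=43557380361/268435456 → NEW=255, ERR=-24893660919/268435456
(2,5): OLD=909224929859/8589934592 → NEW=0, ERR=909224929859/8589934592
(2,6): OLD=28278003973381/137438953472 → NEW=255, ERR=-6768929161979/137438953472
(3,0): OLD=910175777/4194304 → NEW=255, ERR=-159371743/4194304
(3,1): OLD=7994004237/33554432 → NEW=255, ERR=-562375923/33554432
(3,2): OLD=53194048567/268435456 → NEW=255, ERR=-15256992713/268435456
(3,3): OLD=172432229617/1073741824 → NEW=255, ERR=-101371935503/1073741824
(3,4): OLD=25343365378593/137438953472 → NEW=255, ERR=-9703567756767/137438953472
(3,5): OLD=251962153029235/1099511627776 → NEW=255, ERR=-28413312053645/1099511627776
(3,6): OLD=3622564486205293/17592186044416 → NEW=255, ERR=-863442955120787/17592186044416
Row 0: .......
Row 1: .#...#.
Row 2: #.###.#
Row 3: #######

Answer: .......
.#...#.
#.###.#
#######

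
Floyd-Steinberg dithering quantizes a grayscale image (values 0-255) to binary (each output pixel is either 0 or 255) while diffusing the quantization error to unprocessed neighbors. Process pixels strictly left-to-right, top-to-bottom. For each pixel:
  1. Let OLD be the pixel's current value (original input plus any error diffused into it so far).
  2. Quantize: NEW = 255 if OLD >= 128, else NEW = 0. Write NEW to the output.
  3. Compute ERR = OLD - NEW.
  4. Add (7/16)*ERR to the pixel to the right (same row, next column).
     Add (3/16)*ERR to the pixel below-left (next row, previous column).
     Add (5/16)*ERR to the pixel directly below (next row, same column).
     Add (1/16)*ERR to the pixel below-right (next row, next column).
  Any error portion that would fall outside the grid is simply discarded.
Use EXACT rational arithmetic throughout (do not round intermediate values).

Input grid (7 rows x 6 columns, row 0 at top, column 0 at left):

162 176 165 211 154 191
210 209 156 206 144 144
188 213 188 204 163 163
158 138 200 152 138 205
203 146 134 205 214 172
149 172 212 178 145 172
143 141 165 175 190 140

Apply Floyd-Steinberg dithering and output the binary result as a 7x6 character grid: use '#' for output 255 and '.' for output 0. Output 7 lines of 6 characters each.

Answer: ##.###
####..
#.####
#.#..#
#.####
###.#.
..###.

Derivation:
(0,0): OLD=162 → NEW=255, ERR=-93
(0,1): OLD=2165/16 → NEW=255, ERR=-1915/16
(0,2): OLD=28835/256 → NEW=0, ERR=28835/256
(0,3): OLD=1066101/4096 → NEW=255, ERR=21621/4096
(0,4): OLD=10243891/65536 → NEW=255, ERR=-6467789/65536
(0,5): OLD=155003493/1048576 → NEW=255, ERR=-112383387/1048576
(1,0): OLD=40575/256 → NEW=255, ERR=-24705/256
(1,1): OLD=296313/2048 → NEW=255, ERR=-225927/2048
(1,2): OLD=8942061/65536 → NEW=255, ERR=-7769619/65536
(1,3): OLD=37831849/262144 → NEW=255, ERR=-29014871/262144
(1,4): OLD=754464411/16777216 → NEW=0, ERR=754464411/16777216
(1,5): OLD=33289531597/268435456 → NEW=0, ERR=33289531597/268435456
(2,0): OLD=4494403/32768 → NEW=255, ERR=-3861437/32768
(2,1): OLD=103504913/1048576 → NEW=0, ERR=103504913/1048576
(2,2): OLD=2793228403/16777216 → NEW=255, ERR=-1484961677/16777216
(2,3): OLD=17677856667/134217728 → NEW=255, ERR=-16547663973/134217728
(2,4): OLD=598926893393/4294967296 → NEW=255, ERR=-496289767087/4294967296
(2,5): OLD=10583551755335/68719476736 → NEW=255, ERR=-6939914812345/68719476736
(3,0): OLD=2343484947/16777216 → NEW=255, ERR=-1934705133/16777216
(3,1): OLD=12674804631/134217728 → NEW=0, ERR=12674804631/134217728
(3,2): OLD=211213765941/1073741824 → NEW=255, ERR=-62590399179/1073741824
(3,3): OLD=4176183560607/68719476736 → NEW=0, ERR=4176183560607/68719476736
(3,4): OLD=55985279899583/549755813888 → NEW=0, ERR=55985279899583/549755813888
(3,5): OLD=1853974346168785/8796093022208 → NEW=255, ERR=-389029374494255/8796093022208
(4,0): OLD=396575389117/2147483648 → NEW=255, ERR=-151032941123/2147483648
(4,1): OLD=4350090932249/34359738368 → NEW=0, ERR=4350090932249/34359738368
(4,2): OLD=207224954089083/1099511627776 → NEW=255, ERR=-73150510993797/1099511627776
(4,3): OLD=3700258357635463/17592186044416 → NEW=255, ERR=-785749083690617/17592186044416
(4,4): OLD=62427972958729207/281474976710656 → NEW=255, ERR=-9348146102488073/281474976710656
(4,5): OLD=675601876579814497/4503599627370496 → NEW=255, ERR=-472816028399661983/4503599627370496
(5,0): OLD=82881253776219/549755813888 → NEW=255, ERR=-57306478765221/549755813888
(5,1): OLD=2622799447249931/17592186044416 → NEW=255, ERR=-1863207994076149/17592186044416
(5,2): OLD=20324098765430953/140737488355328 → NEW=255, ERR=-15563960765177687/140737488355328
(5,3): OLD=474114387142335059/4503599627370496 → NEW=0, ERR=474114387142335059/4503599627370496
(5,4): OLD=1424962538334133299/9007199254740992 → NEW=255, ERR=-871873271624819661/9007199254740992
(5,5): OLD=13657398488397234191/144115188075855872 → NEW=0, ERR=13657398488397234191/144115188075855872
(6,0): OLD=25492261084960001/281474976710656 → NEW=0, ERR=25492261084960001/281474976710656
(6,1): OLD=541672053809008749/4503599627370496 → NEW=0, ERR=541672053809008749/4503599627370496
(6,2): OLD=3534083896359062949/18014398509481984 → NEW=255, ERR=-1059587723558842971/18014398509481984
(6,3): OLD=45282062896792693681/288230376151711744 → NEW=255, ERR=-28216683021893801039/288230376151711744
(6,4): OLD=651491550595468797649/4611686018427387904 → NEW=255, ERR=-524488384103515117871/4611686018427387904
(6,5): OLD=8397542635624392883991/73786976294838206464 → NEW=0, ERR=8397542635624392883991/73786976294838206464
Row 0: ##.###
Row 1: ####..
Row 2: #.####
Row 3: #.#..#
Row 4: #.####
Row 5: ###.#.
Row 6: ..###.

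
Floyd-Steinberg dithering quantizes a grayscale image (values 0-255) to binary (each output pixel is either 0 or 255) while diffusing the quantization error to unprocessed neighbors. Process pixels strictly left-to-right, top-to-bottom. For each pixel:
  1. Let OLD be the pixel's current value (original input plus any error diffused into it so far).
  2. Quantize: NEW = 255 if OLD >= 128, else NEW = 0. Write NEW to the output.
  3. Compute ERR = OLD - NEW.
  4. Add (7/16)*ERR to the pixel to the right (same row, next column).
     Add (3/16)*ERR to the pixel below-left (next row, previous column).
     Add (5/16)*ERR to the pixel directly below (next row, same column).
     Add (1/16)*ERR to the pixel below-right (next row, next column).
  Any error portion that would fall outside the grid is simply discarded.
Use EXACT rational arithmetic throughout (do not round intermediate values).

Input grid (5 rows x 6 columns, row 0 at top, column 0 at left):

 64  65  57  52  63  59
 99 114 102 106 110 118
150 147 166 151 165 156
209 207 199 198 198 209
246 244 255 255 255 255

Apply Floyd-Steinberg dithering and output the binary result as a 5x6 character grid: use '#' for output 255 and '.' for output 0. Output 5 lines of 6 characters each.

Answer: ......
#.##.#
#.#.##
#####.
######

Derivation:
(0,0): OLD=64 → NEW=0, ERR=64
(0,1): OLD=93 → NEW=0, ERR=93
(0,2): OLD=1563/16 → NEW=0, ERR=1563/16
(0,3): OLD=24253/256 → NEW=0, ERR=24253/256
(0,4): OLD=427819/4096 → NEW=0, ERR=427819/4096
(0,5): OLD=6861357/65536 → NEW=0, ERR=6861357/65536
(1,0): OLD=2183/16 → NEW=255, ERR=-1897/16
(1,1): OLD=14529/128 → NEW=0, ERR=14529/128
(1,2): OLD=842805/4096 → NEW=255, ERR=-201675/4096
(1,3): OLD=2289729/16384 → NEW=255, ERR=-1888191/16384
(1,4): OLD=123492371/1048576 → NEW=0, ERR=123492371/1048576
(1,5): OLD=3502588309/16777216 → NEW=255, ERR=-775601771/16777216
(2,0): OLD=274907/2048 → NEW=255, ERR=-247333/2048
(2,1): OLD=7405113/65536 → NEW=0, ERR=7405113/65536
(2,2): OLD=194545963/1048576 → NEW=255, ERR=-72840917/1048576
(2,3): OLD=869050195/8388608 → NEW=0, ERR=869050195/8388608
(2,4): OLD=62077629753/268435456 → NEW=255, ERR=-6373411527/268435456
(2,5): OLD=594966922783/4294967296 → NEW=255, ERR=-500249737697/4294967296
(3,0): OLD=201794443/1048576 → NEW=255, ERR=-65592437/1048576
(3,1): OLD=1630494223/8388608 → NEW=255, ERR=-508600817/8388608
(3,2): OLD=11895245261/67108864 → NEW=255, ERR=-5217515059/67108864
(3,3): OLD=805593624823/4294967296 → NEW=255, ERR=-289623035657/4294967296
(3,4): OLD=5006713354359/34359738368 → NEW=255, ERR=-3755019929481/34359738368
(3,5): OLD=67788039412889/549755813888 → NEW=0, ERR=67788039412889/549755813888
(4,0): OLD=28868061157/134217728 → NEW=255, ERR=-5357459483/134217728
(4,1): OLD=406094806081/2147483648 → NEW=255, ERR=-141513524159/2147483648
(4,2): OLD=12743399685299/68719476736 → NEW=255, ERR=-4780066882381/68719476736
(4,3): OLD=195872299056351/1099511627776 → NEW=255, ERR=-84503166026529/1099511627776
(4,4): OLD=3626266829772559/17592186044416 → NEW=255, ERR=-859740611553521/17592186044416
(4,5): OLD=74681450882510601/281474976710656 → NEW=255, ERR=2905331821293321/281474976710656
Row 0: ......
Row 1: #.##.#
Row 2: #.#.##
Row 3: #####.
Row 4: ######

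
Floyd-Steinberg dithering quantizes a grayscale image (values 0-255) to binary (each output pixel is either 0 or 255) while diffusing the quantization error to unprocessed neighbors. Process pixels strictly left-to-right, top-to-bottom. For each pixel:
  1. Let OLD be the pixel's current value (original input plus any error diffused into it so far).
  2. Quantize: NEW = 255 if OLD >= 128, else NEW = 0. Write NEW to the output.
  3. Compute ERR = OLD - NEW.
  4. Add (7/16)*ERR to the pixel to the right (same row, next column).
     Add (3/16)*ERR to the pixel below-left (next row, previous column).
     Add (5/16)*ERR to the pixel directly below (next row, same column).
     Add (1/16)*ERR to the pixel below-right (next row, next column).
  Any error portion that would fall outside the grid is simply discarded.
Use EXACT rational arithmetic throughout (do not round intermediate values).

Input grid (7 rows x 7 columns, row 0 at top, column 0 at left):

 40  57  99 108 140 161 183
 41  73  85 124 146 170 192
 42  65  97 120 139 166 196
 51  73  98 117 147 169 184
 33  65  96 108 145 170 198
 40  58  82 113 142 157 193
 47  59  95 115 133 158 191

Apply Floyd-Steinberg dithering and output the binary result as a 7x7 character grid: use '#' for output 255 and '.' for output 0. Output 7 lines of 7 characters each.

(0,0): OLD=40 → NEW=0, ERR=40
(0,1): OLD=149/2 → NEW=0, ERR=149/2
(0,2): OLD=4211/32 → NEW=255, ERR=-3949/32
(0,3): OLD=27653/512 → NEW=0, ERR=27653/512
(0,4): OLD=1340451/8192 → NEW=255, ERR=-748509/8192
(0,5): OLD=15863029/131072 → NEW=0, ERR=15863029/131072
(0,6): OLD=494820019/2097152 → NEW=255, ERR=-39953741/2097152
(1,0): OLD=2159/32 → NEW=0, ERR=2159/32
(1,1): OLD=26921/256 → NEW=0, ERR=26921/256
(1,2): OLD=878397/8192 → NEW=0, ERR=878397/8192
(1,3): OLD=5339369/32768 → NEW=255, ERR=-3016471/32768
(1,4): OLD=216510539/2097152 → NEW=0, ERR=216510539/2097152
(1,5): OLD=4088695003/16777216 → NEW=255, ERR=-189495077/16777216
(1,6): OLD=50645460085/268435456 → NEW=255, ERR=-17805581195/268435456
(2,0): OLD=339155/4096 → NEW=0, ERR=339155/4096
(2,1): OLD=20763105/131072 → NEW=255, ERR=-12660255/131072
(2,2): OLD=162659619/2097152 → NEW=0, ERR=162659619/2097152
(2,3): OLD=2537139851/16777216 → NEW=255, ERR=-1741050229/16777216
(2,4): OLD=15836339979/134217728 → NEW=0, ERR=15836339979/134217728
(2,5): OLD=893810330089/4294967296 → NEW=255, ERR=-201406330391/4294967296
(2,6): OLD=10586215892207/68719476736 → NEW=255, ERR=-6937250675473/68719476736
(3,0): OLD=123238787/2097152 → NEW=0, ERR=123238787/2097152
(3,1): OLD=1480475431/16777216 → NEW=0, ERR=1480475431/16777216
(3,2): OLD=18166362069/134217728 → NEW=255, ERR=-16059158571/134217728
(3,3): OLD=31779675803/536870912 → NEW=0, ERR=31779675803/536870912
(3,4): OLD=13365311472003/68719476736 → NEW=255, ERR=-4158155095677/68719476736
(3,5): OLD=63947163517977/549755813888 → NEW=0, ERR=63947163517977/549755813888
(3,6): OLD=1762841223403143/8796093022208 → NEW=255, ERR=-480162497259897/8796093022208
(4,0): OLD=18229347821/268435456 → NEW=0, ERR=18229347821/268435456
(4,1): OLD=444635956777/4294967296 → NEW=0, ERR=444635956777/4294967296
(4,2): OLD=8281770022343/68719476736 → NEW=0, ERR=8281770022343/68719476736
(4,3): OLD=88180941997373/549755813888 → NEW=255, ERR=-52006790544067/549755813888
(4,4): OLD=484721814580407/4398046511104 → NEW=0, ERR=484721814580407/4398046511104
(4,5): OLD=33854520161943271/140737488355328 → NEW=255, ERR=-2033539368665369/140737488355328
(4,6): OLD=409579061608831873/2251799813685248 → NEW=255, ERR=-164629890880906367/2251799813685248
(5,0): OLD=5541034765451/68719476736 → NEW=0, ERR=5541034765451/68719476736
(5,1): OLD=83820908710265/549755813888 → NEW=255, ERR=-56366823831175/549755813888
(5,2): OLD=279437846365903/4398046511104 → NEW=0, ERR=279437846365903/4398046511104
(5,3): OLD=4905830060022923/35184372088832 → NEW=255, ERR=-4066184822629237/35184372088832
(5,4): OLD=264043532357274441/2251799813685248 → NEW=0, ERR=264043532357274441/2251799813685248
(5,5): OLD=3548215302703741913/18014398509481984 → NEW=255, ERR=-1045456317214164007/18014398509481984
(5,6): OLD=41464779702355796631/288230376151711744 → NEW=255, ERR=-32033966216330698089/288230376151711744
(6,0): OLD=465957291168291/8796093022208 → NEW=0, ERR=465957291168291/8796093022208
(6,1): OLD=9441746472821535/140737488355328 → NEW=0, ERR=9441746472821535/140737488355328
(6,2): OLD=261499138256062141/2251799813685248 → NEW=0, ERR=261499138256062141/2251799813685248
(6,3): OLD=2803914628071550563/18014398509481984 → NEW=255, ERR=-1789756991846355357/18014398509481984
(6,4): OLD=3893728349839436341/36028797018963968 → NEW=0, ERR=3893728349839436341/36028797018963968
(6,5): OLD=800754346618141637549/4611686018427387904 → NEW=255, ERR=-375225588080842277971/4611686018427387904
(6,6): OLD=8636379241234919655915/73786976294838206464 → NEW=0, ERR=8636379241234919655915/73786976294838206464
Row 0: ..#.#.#
Row 1: ...#.##
Row 2: .#.#.##
Row 3: ..#.#.#
Row 4: ...#.##
Row 5: .#.#.##
Row 6: ...#.#.

Answer: ..#.#.#
...#.##
.#.#.##
..#.#.#
...#.##
.#.#.##
...#.#.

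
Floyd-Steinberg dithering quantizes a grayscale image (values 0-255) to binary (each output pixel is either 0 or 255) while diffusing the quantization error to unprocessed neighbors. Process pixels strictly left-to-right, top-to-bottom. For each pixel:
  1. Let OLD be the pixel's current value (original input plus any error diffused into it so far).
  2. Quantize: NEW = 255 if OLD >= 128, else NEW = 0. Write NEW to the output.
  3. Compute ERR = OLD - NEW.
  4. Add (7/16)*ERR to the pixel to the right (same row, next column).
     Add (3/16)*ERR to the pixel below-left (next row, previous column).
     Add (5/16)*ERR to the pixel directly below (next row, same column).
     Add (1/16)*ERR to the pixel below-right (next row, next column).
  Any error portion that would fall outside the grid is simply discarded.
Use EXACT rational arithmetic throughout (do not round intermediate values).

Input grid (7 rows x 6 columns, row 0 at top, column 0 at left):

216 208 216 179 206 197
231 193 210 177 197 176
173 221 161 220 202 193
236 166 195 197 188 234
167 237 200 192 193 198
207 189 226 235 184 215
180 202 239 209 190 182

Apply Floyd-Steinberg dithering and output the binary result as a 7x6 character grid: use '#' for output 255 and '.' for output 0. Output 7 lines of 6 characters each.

(0,0): OLD=216 → NEW=255, ERR=-39
(0,1): OLD=3055/16 → NEW=255, ERR=-1025/16
(0,2): OLD=48121/256 → NEW=255, ERR=-17159/256
(0,3): OLD=613071/4096 → NEW=255, ERR=-431409/4096
(0,4): OLD=10480553/65536 → NEW=255, ERR=-6231127/65536
(0,5): OLD=162951583/1048576 → NEW=255, ERR=-104435297/1048576
(1,0): OLD=52941/256 → NEW=255, ERR=-12339/256
(1,1): OLD=280347/2048 → NEW=255, ERR=-241893/2048
(1,2): OLD=7446711/65536 → NEW=0, ERR=7446711/65536
(1,3): OLD=45031531/262144 → NEW=255, ERR=-21815189/262144
(1,4): OLD=1772049505/16777216 → NEW=0, ERR=1772049505/16777216
(1,5): OLD=49698994519/268435456 → NEW=255, ERR=-18752046761/268435456
(2,0): OLD=4449625/32768 → NEW=255, ERR=-3906215/32768
(2,1): OLD=157526755/1048576 → NEW=255, ERR=-109860125/1048576
(2,2): OLD=2142216297/16777216 → NEW=0, ERR=2142216297/16777216
(2,3): OLD=37146480225/134217728 → NEW=255, ERR=2920959585/134217728
(2,4): OLD=971645894563/4294967296 → NEW=255, ERR=-123570765917/4294967296
(2,5): OLD=11351344581029/68719476736 → NEW=255, ERR=-6172121986651/68719476736
(3,0): OLD=3004848201/16777216 → NEW=255, ERR=-1273341879/16777216
(3,1): OLD=15642374677/134217728 → NEW=0, ERR=15642374677/134217728
(3,2): OLD=304322684367/1073741824 → NEW=255, ERR=30518519247/1073741824
(3,3): OLD=15037304063789/68719476736 → NEW=255, ERR=-2486162503891/68719476736
(3,4): OLD=81199276284429/549755813888 → NEW=255, ERR=-58988456257011/549755813888
(3,5): OLD=1382664635894179/8796093022208 → NEW=255, ERR=-860339084768861/8796093022208
(4,0): OLD=354623218087/2147483648 → NEW=255, ERR=-192985112153/2147483648
(4,1): OLD=8063875537275/34359738368 → NEW=255, ERR=-697857746565/34359738368
(4,2): OLD=220448651585281/1099511627776 → NEW=255, ERR=-59926813497599/1099511627776
(4,3): OLD=2436639251900261/17592186044416 → NEW=255, ERR=-2049368189425819/17592186044416
(4,4): OLD=24742448068444853/281474976710656 → NEW=0, ERR=24742448068444853/281474976710656
(4,5): OLD=897053519531864787/4503599627370496 → NEW=255, ERR=-251364385447611693/4503599627370496
(5,0): OLD=96267071262881/549755813888 → NEW=255, ERR=-43920661278559/549755813888
(5,1): OLD=2319787847129265/17592186044416 → NEW=255, ERR=-2166219594196815/17592186044416
(5,2): OLD=18575127381451947/140737488355328 → NEW=255, ERR=-17312932149156693/140737488355328
(5,3): OLD=710901487139756553/4503599627370496 → NEW=255, ERR=-437516417839719927/4503599627370496
(5,4): OLD=1362080851342555529/9007199254740992 → NEW=255, ERR=-934754958616397431/9007199254740992
(5,5): OLD=22719595209708348829/144115188075855872 → NEW=255, ERR=-14029777749634898531/144115188075855872
(6,0): OLD=37139531220758195/281474976710656 → NEW=255, ERR=-34636587840459085/281474976710656
(6,1): OLD=367608470840319031/4503599627370496 → NEW=0, ERR=367608470840319031/4503599627370496
(6,2): OLD=3789463414362098655/18014398509481984 → NEW=255, ERR=-804208205555807265/18014398509481984
(6,3): OLD=38035777753232263811/288230376151711744 → NEW=255, ERR=-35462968165454230909/288230376151711744
(6,4): OLD=366239055724849029923/4611686018427387904 → NEW=0, ERR=366239055724849029923/4611686018427387904
(6,5): OLD=13269544096981317536277/73786976294838206464 → NEW=255, ERR=-5546134858202425112043/73786976294838206464
Row 0: ######
Row 1: ##.#.#
Row 2: ##.###
Row 3: #.####
Row 4: ####.#
Row 5: ######
Row 6: #.##.#

Answer: ######
##.#.#
##.###
#.####
####.#
######
#.##.#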